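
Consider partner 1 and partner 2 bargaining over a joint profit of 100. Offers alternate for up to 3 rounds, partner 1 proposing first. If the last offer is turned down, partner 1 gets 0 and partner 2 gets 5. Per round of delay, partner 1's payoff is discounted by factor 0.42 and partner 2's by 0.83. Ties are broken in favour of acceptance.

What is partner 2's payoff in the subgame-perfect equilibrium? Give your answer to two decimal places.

Round 3 (partner 1 proposes): partner 2 gets 5 if talks fail, so partner 1 offers 5 and keeps 95.
Round 2 (partner 2 proposes): partner 1 can get 95 next round, worth 0.42 × 95 = 39.9 now; partner 2 offers that and keeps 60.1.
Round 1 (partner 1 proposes): partner 2 can get 60.1 next round, worth 0.83 × 60.1 = 49.883 now, so partner 1 offers 49.883, keeping 50.117.

49.88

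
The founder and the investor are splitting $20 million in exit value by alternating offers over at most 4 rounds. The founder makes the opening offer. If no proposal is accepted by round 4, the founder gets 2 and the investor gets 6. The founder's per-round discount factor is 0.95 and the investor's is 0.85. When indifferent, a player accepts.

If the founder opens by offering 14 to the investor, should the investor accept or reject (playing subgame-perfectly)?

Accept

Round 4 (the investor proposes): the founder gets 2 if talks fail, so the investor offers 2 and keeps 18.
Round 3 (the founder proposes): the investor can get 18 next round, worth 0.85 × 18 = 15.3 now, so the founder offers 15.3, keeping 4.7.
Round 2 (the investor proposes): the founder can get 4.7 next round, worth 0.95 × 4.7 = 4.465 now; the investor offers that and keeps 15.535.
So by rejecting in round 1, the investor gets 15.535 next round, worth 0.85 × 15.535 = 13.20475 now.
Offer 14 ≥ 13.20475, so the investor accepts.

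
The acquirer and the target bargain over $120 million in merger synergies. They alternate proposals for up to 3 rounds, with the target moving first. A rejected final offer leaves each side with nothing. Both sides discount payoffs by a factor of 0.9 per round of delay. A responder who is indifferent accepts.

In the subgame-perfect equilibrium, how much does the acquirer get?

By backward induction:
Round 3 (the target proposes): the acquirer will accept anything ≥ 0, so the target offers 0 and keeps 120.
Round 2 (the acquirer proposes): the target can get 120 next round, worth 0.9 × 120 = 108 now, so the acquirer offers 108, keeping 12.
Round 1 (the target proposes): the acquirer can get 12 next round, worth 0.9 × 12 = 10.8 now. The target offers 10.8 and keeps 120 − 10.8 = 109.2.

10.8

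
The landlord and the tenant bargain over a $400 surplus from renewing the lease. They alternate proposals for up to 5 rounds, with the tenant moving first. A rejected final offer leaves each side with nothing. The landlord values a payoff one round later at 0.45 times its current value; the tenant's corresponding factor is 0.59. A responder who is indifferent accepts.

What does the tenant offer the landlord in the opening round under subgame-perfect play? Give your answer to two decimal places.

93.39

Round 5 (the tenant proposes): the landlord will accept anything ≥ 0, so the tenant offers 0 and keeps 400.
Round 4 (the landlord proposes): the tenant can get 400 next round, worth 0.59 × 400 = 236 now, so the landlord offers 236, keeping 164.
Round 3 (the tenant proposes): the landlord can get 164 next round, worth 0.45 × 164 = 73.8 now, so the tenant offers 73.8, keeping 326.2.
Round 2 (the landlord proposes): the tenant can get 326.2 next round, worth 0.59 × 326.2 = 192.458 now; the landlord offers that and keeps 207.542.
Round 1 (the tenant proposes): the landlord can get 207.542 next round, worth 0.45 × 207.542 = 93.3939 now, so the tenant offers 93.3939, keeping 306.6061.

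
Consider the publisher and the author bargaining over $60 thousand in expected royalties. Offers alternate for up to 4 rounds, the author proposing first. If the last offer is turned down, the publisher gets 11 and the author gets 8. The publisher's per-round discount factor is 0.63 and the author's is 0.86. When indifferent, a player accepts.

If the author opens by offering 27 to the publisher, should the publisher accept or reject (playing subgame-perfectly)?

Work out the publisher's continuation value if the offer is rejected.
Round 4 (the publisher proposes): the author gets 8 if talks fail, so the publisher offers 8 and keeps 52.
Round 3 (the author proposes): the publisher can get 52 next round, worth 0.63 × 52 = 32.76 now; the author offers that and keeps 27.24.
Round 2 (the publisher proposes): the author can get 27.24 next round, worth 0.86 × 27.24 = 23.4264 now; the publisher offers that and keeps 36.5736.
So by rejecting in round 1, the publisher gets 36.5736 next round, worth 0.63 × 36.5736 = 23.041368 now.
Offer 27 ≥ 23.041368, so the publisher accepts.

Accept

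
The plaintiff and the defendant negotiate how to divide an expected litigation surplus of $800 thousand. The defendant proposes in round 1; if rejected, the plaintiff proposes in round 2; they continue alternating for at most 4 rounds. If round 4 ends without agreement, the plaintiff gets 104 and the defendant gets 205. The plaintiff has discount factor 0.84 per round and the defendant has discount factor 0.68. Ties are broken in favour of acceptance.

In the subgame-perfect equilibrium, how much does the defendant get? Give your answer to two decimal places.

Round 4 (the plaintiff proposes): the defendant gets 205 if talks fail, so the plaintiff offers 205 and keeps 595.
Round 3 (the defendant proposes): the plaintiff can get 595 next round, worth 0.84 × 595 = 499.8 now; the defendant offers that and keeps 300.2.
Round 2 (the plaintiff proposes): the defendant can get 300.2 next round, worth 0.68 × 300.2 = 204.136 now. The plaintiff offers 204.136 and keeps 800 − 204.136 = 595.864.
Round 1 (the defendant proposes): the plaintiff can get 595.864 next round, worth 0.84 × 595.864 = 500.52576 now. The defendant offers 500.52576 and keeps 800 − 500.52576 = 299.47424.

299.47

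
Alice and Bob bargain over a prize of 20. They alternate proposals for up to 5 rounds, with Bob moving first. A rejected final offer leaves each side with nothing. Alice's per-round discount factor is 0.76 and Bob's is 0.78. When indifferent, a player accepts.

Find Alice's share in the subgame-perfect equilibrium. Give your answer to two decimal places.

5.33

Round 5 (Bob proposes): Alice will accept anything ≥ 0, so Bob offers 0 and keeps 20.
Round 4 (Alice proposes): Bob can get 20 next round, worth 0.78 × 20 = 15.6 now, so Alice offers 15.6, keeping 4.4.
Round 3 (Bob proposes): Alice can get 4.4 next round, worth 0.76 × 4.4 = 3.344 now; Bob offers that and keeps 16.656.
Round 2 (Alice proposes): Bob can get 16.656 next round, worth 0.78 × 16.656 = 12.99168 now; Alice offers that and keeps 7.00832.
Round 1 (Bob proposes): Alice can get 7.00832 next round, worth 0.76 × 7.00832 = 5.3263232 now. Bob offers 5.3263232 and keeps 20 − 5.3263232 = 14.6736768.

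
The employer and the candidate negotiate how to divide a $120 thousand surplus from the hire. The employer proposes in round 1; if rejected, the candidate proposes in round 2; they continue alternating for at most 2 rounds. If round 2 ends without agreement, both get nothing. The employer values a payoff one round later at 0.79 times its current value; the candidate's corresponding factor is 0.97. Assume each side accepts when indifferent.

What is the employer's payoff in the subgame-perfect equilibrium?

By backward induction:
Round 2 (the candidate proposes): rejection yields 0 for the employer; the candidate offers 0 and keeps 120.
Round 1 (the employer proposes): the candidate can get 120 next round, worth 0.97 × 120 = 116.4 now, so the employer offers 116.4, keeping 3.6.

3.6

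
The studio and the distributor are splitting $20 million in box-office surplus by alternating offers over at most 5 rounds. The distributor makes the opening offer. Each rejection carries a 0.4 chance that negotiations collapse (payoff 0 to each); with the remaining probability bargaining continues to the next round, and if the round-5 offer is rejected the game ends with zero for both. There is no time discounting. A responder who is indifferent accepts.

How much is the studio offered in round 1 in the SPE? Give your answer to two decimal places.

Round 5 (the distributor proposes): the studio will accept anything ≥ 0, so the distributor offers 0 and keeps 20.
Round 4 (the studio proposes): rejecting gives the distributor an expected 0.6 × 20 = 12; the studio offers that and keeps 8.
Round 3 (the distributor proposes): rejecting gives the studio an expected 0.6 × 8 = 4.8, so the distributor offers 4.8, keeping 15.2.
Round 2 (the studio proposes): rejecting gives the distributor an expected 0.6 × 15.2 = 9.12; the studio offers that and keeps 10.88.
Round 1 (the distributor proposes): rejecting gives the studio an expected 0.6 × 10.88 = 6.528; the distributor offers that and keeps 13.472.

6.53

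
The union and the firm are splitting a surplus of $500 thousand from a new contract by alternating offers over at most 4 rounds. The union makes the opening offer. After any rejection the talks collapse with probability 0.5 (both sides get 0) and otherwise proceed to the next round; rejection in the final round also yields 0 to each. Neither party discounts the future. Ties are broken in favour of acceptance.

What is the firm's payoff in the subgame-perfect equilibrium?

Round 4 (the firm proposes): the union will accept anything ≥ 0, so the firm offers 0 and keeps 500.
Round 3 (the union proposes): rejecting gives the firm an expected 0.5 × 500 = 250. The union offers 250 and keeps 500 − 250 = 250.
Round 2 (the firm proposes): rejecting gives the union an expected 0.5 × 250 = 125; the firm offers that and keeps 375.
Round 1 (the union proposes): rejecting gives the firm an expected 0.5 × 375 = 187.5; the union offers that and keeps 312.5.

187.5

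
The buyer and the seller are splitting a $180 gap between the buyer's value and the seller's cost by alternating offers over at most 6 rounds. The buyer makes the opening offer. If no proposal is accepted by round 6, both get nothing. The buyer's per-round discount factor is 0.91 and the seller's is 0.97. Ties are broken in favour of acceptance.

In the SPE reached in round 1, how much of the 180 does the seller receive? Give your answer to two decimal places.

Work backward from the last round.
Round 6 (the seller proposes): the buyer will accept anything ≥ 0, so the seller offers 0 and keeps 180.
Round 5 (the buyer proposes): the seller can get 180 next round, worth 0.97 × 180 = 174.6 now. The buyer offers 174.6 and keeps 180 − 174.6 = 5.4.
Round 4 (the seller proposes): the buyer can get 5.4 next round, worth 0.91 × 5.4 = 4.914 now, so the seller offers 4.914, keeping 175.086.
Round 3 (the buyer proposes): the seller can get 175.086 next round, worth 0.97 × 175.086 = 169.83342 now, so the buyer offers 169.83342, keeping 10.16658.
Round 2 (the seller proposes): the buyer can get 10.16658 next round, worth 0.91 × 10.16658 = 9.2515878 now. The seller offers 9.2515878 and keeps 180 − 9.2515878 = 170.7484122.
Round 1 (the buyer proposes): the seller can get 170.7484122 next round, worth 0.97 × 170.7484122 = 165.625959834 now; the buyer offers that and keeps 14.374040166.

165.63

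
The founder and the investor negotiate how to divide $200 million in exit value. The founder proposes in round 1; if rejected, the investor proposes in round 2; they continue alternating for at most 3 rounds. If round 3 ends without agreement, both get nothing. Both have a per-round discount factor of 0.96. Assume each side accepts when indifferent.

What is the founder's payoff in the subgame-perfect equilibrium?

Round 3 (the founder proposes): rejection yields 0 for the investor; the founder offers 0 and keeps 200.
Round 2 (the investor proposes): the founder can get 200 next round, worth 0.96 × 200 = 192 now; the investor offers that and keeps 8.
Round 1 (the founder proposes): the investor can get 8 next round, worth 0.96 × 8 = 7.68 now. The founder offers 7.68 and keeps 200 − 7.68 = 192.32.

192.32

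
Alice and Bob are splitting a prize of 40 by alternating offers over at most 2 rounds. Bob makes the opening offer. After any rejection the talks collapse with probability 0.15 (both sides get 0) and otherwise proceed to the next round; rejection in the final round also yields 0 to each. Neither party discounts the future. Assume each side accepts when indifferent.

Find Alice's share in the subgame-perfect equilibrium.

By backward induction:
Round 2 (Alice proposes): Bob will accept anything ≥ 0, so Alice offers 0 and keeps 40.
Round 1 (Bob proposes): rejecting gives Alice an expected 0.85 × 40 = 34, so Bob offers 34, keeping 6.

34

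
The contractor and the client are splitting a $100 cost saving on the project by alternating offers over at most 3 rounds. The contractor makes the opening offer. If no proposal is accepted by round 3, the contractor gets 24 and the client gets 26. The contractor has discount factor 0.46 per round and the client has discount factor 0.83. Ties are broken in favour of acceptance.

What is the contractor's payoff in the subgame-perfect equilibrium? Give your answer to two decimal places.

Work backward from the last round.
Round 3 (the contractor proposes): the client gets 26 if talks fail, so the contractor offers 26 and keeps 74.
Round 2 (the client proposes): the contractor can get 74 next round, worth 0.46 × 74 = 34.04 now. The client offers 34.04 and keeps 100 − 34.04 = 65.96.
Round 1 (the contractor proposes): the client can get 65.96 next round, worth 0.83 × 65.96 = 54.7468 now. The contractor offers 54.7468 and keeps 100 − 54.7468 = 45.2532.

45.25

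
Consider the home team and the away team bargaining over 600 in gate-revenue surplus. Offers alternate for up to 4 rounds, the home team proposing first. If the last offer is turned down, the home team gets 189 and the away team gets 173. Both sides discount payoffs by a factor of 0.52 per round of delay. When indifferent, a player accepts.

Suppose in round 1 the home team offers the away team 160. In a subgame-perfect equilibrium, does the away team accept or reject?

Reject

Work out the away team's continuation value if the offer is rejected.
Round 4 (the away team proposes): the home team gets 189 if talks fail, so the away team offers 189 and keeps 411.
Round 3 (the home team proposes): the away team can get 411 next round, worth 0.52 × 411 = 213.72 now, so the home team offers 213.72, keeping 386.28.
Round 2 (the away team proposes): the home team can get 386.28 next round, worth 0.52 × 386.28 = 200.8656 now, so the away team offers 200.8656, keeping 399.1344.
So by rejecting in round 1, the away team gets 399.1344 next round, worth 0.52 × 399.1344 = 207.549888 now.
Offer 160 < 207.549888, so the away team rejects.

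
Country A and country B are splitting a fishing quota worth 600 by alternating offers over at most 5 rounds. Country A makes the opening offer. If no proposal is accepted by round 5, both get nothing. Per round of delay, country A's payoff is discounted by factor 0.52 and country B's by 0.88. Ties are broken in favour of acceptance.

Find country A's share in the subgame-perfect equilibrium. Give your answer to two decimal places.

Round 5 (country A proposes): country B will accept anything ≥ 0, so country A offers 0 and keeps 600.
Round 4 (country B proposes): country A can get 600 next round, worth 0.52 × 600 = 312 now; country B offers that and keeps 288.
Round 3 (country A proposes): country B can get 288 next round, worth 0.88 × 288 = 253.44 now; country A offers that and keeps 346.56.
Round 2 (country B proposes): country A can get 346.56 next round, worth 0.52 × 346.56 = 180.2112 now. Country B offers 180.2112 and keeps 600 − 180.2112 = 419.7888.
Round 1 (country A proposes): country B can get 419.7888 next round, worth 0.88 × 419.7888 = 369.414144 now; country A offers that and keeps 230.585856.

230.59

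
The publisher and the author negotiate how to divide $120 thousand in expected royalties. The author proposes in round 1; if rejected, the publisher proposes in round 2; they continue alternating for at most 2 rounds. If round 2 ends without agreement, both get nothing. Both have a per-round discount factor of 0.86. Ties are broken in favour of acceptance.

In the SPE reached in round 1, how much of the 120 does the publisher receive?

103.2

By backward induction:
Round 2 (the publisher proposes): rejection yields 0 for the author; the publisher offers 0 and keeps 120.
Round 1 (the author proposes): the publisher can get 120 next round, worth 0.86 × 120 = 103.2 now; the author offers that and keeps 16.8.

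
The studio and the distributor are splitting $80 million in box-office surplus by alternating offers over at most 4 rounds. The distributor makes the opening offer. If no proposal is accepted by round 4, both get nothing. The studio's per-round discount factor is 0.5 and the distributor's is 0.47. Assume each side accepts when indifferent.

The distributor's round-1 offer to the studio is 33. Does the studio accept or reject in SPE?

Accept

Work out the studio's continuation value if the offer is rejected.
Round 4 (the studio proposes): rejection yields 0 for the distributor; the studio offers 0 and keeps 80.
Round 3 (the distributor proposes): the studio can get 80 next round, worth 0.5 × 80 = 40 now. The distributor offers 40 and keeps 80 − 40 = 40.
Round 2 (the studio proposes): the distributor can get 40 next round, worth 0.47 × 40 = 18.8 now; the studio offers that and keeps 61.2.
So by rejecting in round 1, the studio gets 61.2 next round, worth 0.5 × 61.2 = 30.6 now.
Offer 33 ≥ 30.6, so the studio accepts.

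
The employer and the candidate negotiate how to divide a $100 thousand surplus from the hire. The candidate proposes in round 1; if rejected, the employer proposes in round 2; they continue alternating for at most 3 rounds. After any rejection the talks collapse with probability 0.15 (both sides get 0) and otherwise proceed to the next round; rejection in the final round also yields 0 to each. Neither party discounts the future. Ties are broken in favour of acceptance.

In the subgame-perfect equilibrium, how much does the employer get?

12.75

Round 3 (the candidate proposes): the employer will accept anything ≥ 0, so the candidate offers 0 and keeps 100.
Round 2 (the employer proposes): rejecting gives the candidate an expected 0.85 × 100 = 85; the employer offers that and keeps 15.
Round 1 (the candidate proposes): rejecting gives the employer an expected 0.85 × 15 = 12.75, so the candidate offers 12.75, keeping 87.25.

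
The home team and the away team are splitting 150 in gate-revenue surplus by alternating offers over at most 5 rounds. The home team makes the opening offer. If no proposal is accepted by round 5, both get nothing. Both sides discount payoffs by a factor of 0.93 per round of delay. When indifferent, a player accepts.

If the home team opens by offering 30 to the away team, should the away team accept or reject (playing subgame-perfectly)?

Round 5 (the home team proposes): rejection yields 0 for the away team; the home team offers 0 and keeps 150.
Round 4 (the away team proposes): the home team can get 150 next round, worth 0.93 × 150 = 139.5 now, so the away team offers 139.5, keeping 10.5.
Round 3 (the home team proposes): the away team can get 10.5 next round, worth 0.93 × 10.5 = 9.765 now, so the home team offers 9.765, keeping 140.235.
Round 2 (the away team proposes): the home team can get 140.235 next round, worth 0.93 × 140.235 = 130.41855 now, so the away team offers 130.41855, keeping 19.58145.
So by rejecting in round 1, the away team gets 19.58145 next round, worth 0.93 × 19.58145 = 18.2107485 now.
Offer 30 ≥ 18.2107485, so the away team accepts.

Accept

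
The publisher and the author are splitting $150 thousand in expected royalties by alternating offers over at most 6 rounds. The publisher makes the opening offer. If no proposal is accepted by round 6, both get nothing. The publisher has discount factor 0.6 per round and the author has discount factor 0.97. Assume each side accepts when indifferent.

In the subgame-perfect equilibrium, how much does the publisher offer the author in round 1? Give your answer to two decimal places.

Round 6 (the author proposes): rejection yields 0 for the publisher; the author offers 0 and keeps 150.
Round 5 (the publisher proposes): the author can get 150 next round, worth 0.97 × 150 = 145.5 now; the publisher offers that and keeps 4.5.
Round 4 (the author proposes): the publisher can get 4.5 next round, worth 0.6 × 4.5 = 2.7 now; the author offers that and keeps 147.3.
Round 3 (the publisher proposes): the author can get 147.3 next round, worth 0.97 × 147.3 = 142.881 now, so the publisher offers 142.881, keeping 7.119.
Round 2 (the author proposes): the publisher can get 7.119 next round, worth 0.6 × 7.119 = 4.2714 now, so the author offers 4.2714, keeping 145.7286.
Round 1 (the publisher proposes): the author can get 145.7286 next round, worth 0.97 × 145.7286 = 141.356742 now; the publisher offers that and keeps 8.643258.

141.36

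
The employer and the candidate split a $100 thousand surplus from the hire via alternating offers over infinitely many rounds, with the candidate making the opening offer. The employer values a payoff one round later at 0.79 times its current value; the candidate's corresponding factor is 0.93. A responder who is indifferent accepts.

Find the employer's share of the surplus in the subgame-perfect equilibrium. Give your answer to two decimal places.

Let x be the candidate's share when the candidate proposes and y be the employer's share when the employer proposes.
The employer accepts iff offered ≥ 0.79·y, so x = 100 − 0.79y. Symmetrically y = 100 − 0.93x.
Substituting: x = 100 − 0.79(100 − 0.93x), giving x(1 − 0.93·0.79) = 100(1 − 0.79).
So x = 100 × 0.21 / 0.2653 ≈ 79.1557, and the employer receives 100 − x ≈ 20.8443.

20.84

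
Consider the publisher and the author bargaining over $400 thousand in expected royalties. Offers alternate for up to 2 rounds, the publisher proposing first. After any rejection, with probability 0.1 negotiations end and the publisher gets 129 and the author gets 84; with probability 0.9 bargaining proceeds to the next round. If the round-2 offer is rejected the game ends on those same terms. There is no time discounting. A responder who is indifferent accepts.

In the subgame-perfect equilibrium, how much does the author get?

Round 2 (the author proposes): the publisher gets 129 if talks fail, so the author offers 129 and keeps 271.
Round 1 (the publisher proposes): rejecting gives the author an expected 0.9 × 271 + 0.1 × 84 = 252.3, so the publisher offers 252.3, keeping 147.7.

252.3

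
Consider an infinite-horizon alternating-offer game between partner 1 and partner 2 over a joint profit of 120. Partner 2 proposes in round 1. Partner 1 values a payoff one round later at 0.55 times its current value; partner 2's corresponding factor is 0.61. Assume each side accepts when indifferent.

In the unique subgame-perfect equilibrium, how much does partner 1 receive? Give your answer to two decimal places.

38.74

In a stationary SPE each proposer offers the other exactly their discounted continuation value.
If partner 2 keeps x when proposing and partner 1 keeps y when proposing, then x = 120 − 0.55y and y = 120 − 0.61x.
Solving: x = 120(1 − 0.55) / (1 − 0.61·0.55) = 54 / 0.6645 ≈ 81.2641.
Partner 1 gets 120 − 81.2641 ≈ 38.7359.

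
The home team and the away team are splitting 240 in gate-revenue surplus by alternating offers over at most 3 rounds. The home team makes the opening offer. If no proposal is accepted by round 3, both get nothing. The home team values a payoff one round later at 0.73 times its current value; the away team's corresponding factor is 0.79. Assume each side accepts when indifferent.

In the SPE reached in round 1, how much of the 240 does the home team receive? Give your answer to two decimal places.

Round 3 (the home team proposes): the away team will accept anything ≥ 0, so the home team offers 0 and keeps 240.
Round 2 (the away team proposes): the home team can get 240 next round, worth 0.73 × 240 = 175.2 now. The away team offers 175.2 and keeps 240 − 175.2 = 64.8.
Round 1 (the home team proposes): the away team can get 64.8 next round, worth 0.79 × 64.8 = 51.192 now, so the home team offers 51.192, keeping 188.808.

188.81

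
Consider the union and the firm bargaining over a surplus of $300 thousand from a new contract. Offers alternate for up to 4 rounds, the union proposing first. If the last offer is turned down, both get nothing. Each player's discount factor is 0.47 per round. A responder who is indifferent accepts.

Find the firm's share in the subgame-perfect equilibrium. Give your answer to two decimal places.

105.88

Round 4 (the firm proposes): rejection yields 0 for the union; the firm offers 0 and keeps 300.
Round 3 (the union proposes): the firm can get 300 next round, worth 0.47 × 300 = 141 now. The union offers 141 and keeps 300 − 141 = 159.
Round 2 (the firm proposes): the union can get 159 next round, worth 0.47 × 159 = 74.73 now; the firm offers that and keeps 225.27.
Round 1 (the union proposes): the firm can get 225.27 next round, worth 0.47 × 225.27 = 105.8769 now. The union offers 105.8769 and keeps 300 − 105.8769 = 194.1231.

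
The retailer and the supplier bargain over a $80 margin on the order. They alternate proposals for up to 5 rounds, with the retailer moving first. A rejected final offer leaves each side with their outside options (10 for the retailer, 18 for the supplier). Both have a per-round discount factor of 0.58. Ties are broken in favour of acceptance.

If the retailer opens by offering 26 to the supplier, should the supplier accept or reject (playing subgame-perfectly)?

Round 5 (the retailer proposes): the supplier gets 18 if talks fail, so the retailer offers 18 and keeps 62.
Round 4 (the supplier proposes): the retailer can get 62 next round, worth 0.58 × 62 = 35.96 now, so the supplier offers 35.96, keeping 44.04.
Round 3 (the retailer proposes): the supplier can get 44.04 next round, worth 0.58 × 44.04 = 25.5432 now, so the retailer offers 25.5432, keeping 54.4568.
Round 2 (the supplier proposes): the retailer can get 54.4568 next round, worth 0.58 × 54.4568 = 31.584944 now; the supplier offers that and keeps 48.415056.
So by rejecting in round 1, the supplier gets 48.415056 next round, worth 0.58 × 48.415056 = 28.08073248 now.
Offer 26 < 28.08073248, so the supplier rejects.

Reject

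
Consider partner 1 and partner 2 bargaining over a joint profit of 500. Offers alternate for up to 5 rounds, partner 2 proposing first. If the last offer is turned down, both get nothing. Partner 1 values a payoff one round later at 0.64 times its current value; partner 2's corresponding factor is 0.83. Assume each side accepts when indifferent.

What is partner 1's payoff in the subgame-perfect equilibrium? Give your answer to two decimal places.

Round 5 (partner 2 proposes): partner 1 will accept anything ≥ 0, so partner 2 offers 0 and keeps 500.
Round 4 (partner 1 proposes): partner 2 can get 500 next round, worth 0.83 × 500 = 415 now; partner 1 offers that and keeps 85.
Round 3 (partner 2 proposes): partner 1 can get 85 next round, worth 0.64 × 85 = 54.4 now. Partner 2 offers 54.4 and keeps 500 − 54.4 = 445.6.
Round 2 (partner 1 proposes): partner 2 can get 445.6 next round, worth 0.83 × 445.6 = 369.848 now. Partner 1 offers 369.848 and keeps 500 − 369.848 = 130.152.
Round 1 (partner 2 proposes): partner 1 can get 130.152 next round, worth 0.64 × 130.152 = 83.29728 now, so partner 2 offers 83.29728, keeping 416.70272.

83.30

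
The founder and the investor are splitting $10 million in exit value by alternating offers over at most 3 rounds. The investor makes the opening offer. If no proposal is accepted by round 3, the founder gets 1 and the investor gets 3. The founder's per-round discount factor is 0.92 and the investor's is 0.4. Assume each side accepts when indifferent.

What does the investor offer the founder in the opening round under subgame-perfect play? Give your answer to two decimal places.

Solve by backward induction from round 3.
Round 3 (the investor proposes): the founder gets 1 if talks fail, so the investor offers 1 and keeps 9.
Round 2 (the founder proposes): the investor can get 9 next round, worth 0.4 × 9 = 3.6 now. The founder offers 3.6 and keeps 10 − 3.6 = 6.4.
Round 1 (the investor proposes): the founder can get 6.4 next round, worth 0.92 × 6.4 = 5.888 now, so the investor offers 5.888, keeping 4.112.

5.89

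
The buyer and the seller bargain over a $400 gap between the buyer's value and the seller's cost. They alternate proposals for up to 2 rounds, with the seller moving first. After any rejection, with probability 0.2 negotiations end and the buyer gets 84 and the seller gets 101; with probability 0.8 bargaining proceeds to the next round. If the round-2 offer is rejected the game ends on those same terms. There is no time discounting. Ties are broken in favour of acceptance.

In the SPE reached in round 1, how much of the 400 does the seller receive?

144

Round 2 (the buyer proposes): the seller gets 101 if talks fail, so the buyer offers 101 and keeps 299.
Round 1 (the seller proposes): rejecting gives the buyer an expected 0.8 × 299 + 0.2 × 84 = 256; the seller offers that and keeps 144.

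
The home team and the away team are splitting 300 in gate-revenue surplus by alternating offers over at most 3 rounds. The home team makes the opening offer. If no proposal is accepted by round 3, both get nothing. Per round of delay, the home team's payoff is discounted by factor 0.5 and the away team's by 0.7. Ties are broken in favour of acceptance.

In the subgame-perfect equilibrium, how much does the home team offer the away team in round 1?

Work backward from the last round.
Round 3 (the home team proposes): rejection yields 0 for the away team; the home team offers 0 and keeps 300.
Round 2 (the away team proposes): the home team can get 300 next round, worth 0.5 × 300 = 150 now, so the away team offers 150, keeping 150.
Round 1 (the home team proposes): the away team can get 150 next round, worth 0.7 × 150 = 105 now. The home team offers 105 and keeps 300 − 105 = 195.

105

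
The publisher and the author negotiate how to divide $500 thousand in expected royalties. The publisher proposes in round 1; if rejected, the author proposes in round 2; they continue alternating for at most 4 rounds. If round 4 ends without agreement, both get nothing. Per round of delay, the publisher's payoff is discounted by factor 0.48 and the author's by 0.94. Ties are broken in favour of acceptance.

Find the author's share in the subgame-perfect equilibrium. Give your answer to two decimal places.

456.46

Round 4 (the author proposes): rejection yields 0 for the publisher; the author offers 0 and keeps 500.
Round 3 (the publisher proposes): the author can get 500 next round, worth 0.94 × 500 = 470 now. The publisher offers 470 and keeps 500 − 470 = 30.
Round 2 (the author proposes): the publisher can get 30 next round, worth 0.48 × 30 = 14.4 now. The author offers 14.4 and keeps 500 − 14.4 = 485.6.
Round 1 (the publisher proposes): the author can get 485.6 next round, worth 0.94 × 485.6 = 456.464 now. The publisher offers 456.464 and keeps 500 − 456.464 = 43.536.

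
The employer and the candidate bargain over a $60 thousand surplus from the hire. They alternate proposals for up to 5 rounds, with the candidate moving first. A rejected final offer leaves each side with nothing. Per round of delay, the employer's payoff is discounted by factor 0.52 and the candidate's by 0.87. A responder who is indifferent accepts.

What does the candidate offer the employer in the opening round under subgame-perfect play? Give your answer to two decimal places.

5.89

By backward induction:
Round 5 (the candidate proposes): rejection yields 0 for the employer; the candidate offers 0 and keeps 60.
Round 4 (the employer proposes): the candidate can get 60 next round, worth 0.87 × 60 = 52.2 now; the employer offers that and keeps 7.8.
Round 3 (the candidate proposes): the employer can get 7.8 next round, worth 0.52 × 7.8 = 4.056 now. The candidate offers 4.056 and keeps 60 − 4.056 = 55.944.
Round 2 (the employer proposes): the candidate can get 55.944 next round, worth 0.87 × 55.944 = 48.67128 now, so the employer offers 48.67128, keeping 11.32872.
Round 1 (the candidate proposes): the employer can get 11.32872 next round, worth 0.52 × 11.32872 = 5.8909344 now. The candidate offers 5.8909344 and keeps 60 − 5.8909344 = 54.1090656.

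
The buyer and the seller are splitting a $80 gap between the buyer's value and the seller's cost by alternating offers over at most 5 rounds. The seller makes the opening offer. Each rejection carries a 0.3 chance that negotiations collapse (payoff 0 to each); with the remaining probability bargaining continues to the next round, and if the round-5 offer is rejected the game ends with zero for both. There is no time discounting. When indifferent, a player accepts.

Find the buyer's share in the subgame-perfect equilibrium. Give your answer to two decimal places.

25.03

Round 5 (the seller proposes): the buyer will accept anything ≥ 0, so the seller offers 0 and keeps 80.
Round 4 (the buyer proposes): rejecting gives the seller an expected 0.7 × 80 = 56; the buyer offers that and keeps 24.
Round 3 (the seller proposes): rejecting gives the buyer an expected 0.7 × 24 = 16.8; the seller offers that and keeps 63.2.
Round 2 (the buyer proposes): rejecting gives the seller an expected 0.7 × 63.2 = 44.24; the buyer offers that and keeps 35.76.
Round 1 (the seller proposes): rejecting gives the buyer an expected 0.7 × 35.76 = 25.032, so the seller offers 25.032, keeping 54.968.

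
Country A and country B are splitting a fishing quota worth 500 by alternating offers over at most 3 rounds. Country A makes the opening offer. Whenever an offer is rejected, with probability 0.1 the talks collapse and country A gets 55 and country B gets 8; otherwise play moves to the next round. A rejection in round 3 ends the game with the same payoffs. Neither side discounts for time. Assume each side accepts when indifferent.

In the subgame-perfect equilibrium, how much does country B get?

Round 3 (country A proposes): country B gets 8 if talks fail, so country A offers 8 and keeps 492.
Round 2 (country B proposes): rejecting gives country A an expected 0.9 × 492 + 0.1 × 55 = 448.3; country B offers that and keeps 51.7.
Round 1 (country A proposes): rejecting gives country B an expected 0.9 × 51.7 + 0.1 × 8 = 47.33, so country A offers 47.33, keeping 452.67.

47.33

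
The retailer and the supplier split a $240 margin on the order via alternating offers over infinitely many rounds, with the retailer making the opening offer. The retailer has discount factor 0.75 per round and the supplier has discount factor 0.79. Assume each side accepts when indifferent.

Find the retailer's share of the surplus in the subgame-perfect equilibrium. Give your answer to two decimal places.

Let x be the retailer's share when the retailer proposes and y be the supplier's share when the supplier proposes.
The supplier accepts iff offered ≥ 0.79·y, so x = 240 − 0.79y. Symmetrically y = 240 − 0.75x.
Substituting: x = 240 − 0.79(240 − 0.75x), giving x(1 − 0.75·0.79) = 240(1 − 0.79).
So x = 240 × 0.21 / 0.4075 ≈ 123.6810, and the supplier receives 240 − x ≈ 116.3190.

123.68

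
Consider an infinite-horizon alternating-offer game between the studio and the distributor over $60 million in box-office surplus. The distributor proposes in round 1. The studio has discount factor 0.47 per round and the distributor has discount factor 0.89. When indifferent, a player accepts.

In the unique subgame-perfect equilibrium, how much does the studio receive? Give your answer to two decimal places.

When the distributor proposes, the studio accepts any offer worth at least 0.47 times what the studio would get by proposing next round; and vice versa.
This gives x = 60 − 0.47y and y = 60 − 0.89x, where x and y are each side's share when it proposes.
Hence (1 − 0.47·0.89)x = 60(1 − 0.47), i.e. 0.5817·x = 31.8.
x ≈ 54.6674; the studio's share is 60 − x ≈ 5.3326.

5.33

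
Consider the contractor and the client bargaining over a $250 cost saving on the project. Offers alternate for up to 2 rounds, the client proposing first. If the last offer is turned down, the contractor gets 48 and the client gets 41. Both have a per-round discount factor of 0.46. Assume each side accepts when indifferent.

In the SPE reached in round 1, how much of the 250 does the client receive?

153.86

Round 2 (the contractor proposes): the client gets 41 if talks fail, so the contractor offers 41 and keeps 209.
Round 1 (the client proposes): the contractor can get 209 next round, worth 0.46 × 209 = 96.14 now; the client offers that and keeps 153.86.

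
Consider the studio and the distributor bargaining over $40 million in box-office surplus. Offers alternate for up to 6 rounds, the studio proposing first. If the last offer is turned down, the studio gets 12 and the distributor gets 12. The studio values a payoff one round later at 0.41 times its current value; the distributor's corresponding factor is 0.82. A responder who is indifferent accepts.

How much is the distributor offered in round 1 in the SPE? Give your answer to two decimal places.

Round 6 (the distributor proposes): the studio gets 12 if talks fail, so the distributor offers 12 and keeps 28.
Round 5 (the studio proposes): the distributor can get 28 next round, worth 0.82 × 28 = 22.96 now; the studio offers that and keeps 17.04.
Round 4 (the distributor proposes): the studio can get 17.04 next round, worth 0.41 × 17.04 = 6.9864 now. The distributor offers 6.9864 and keeps 40 − 6.9864 = 33.0136.
Round 3 (the studio proposes): the distributor can get 33.0136 next round, worth 0.82 × 33.0136 = 27.071152 now, so the studio offers 27.071152, keeping 12.928848.
Round 2 (the distributor proposes): the studio can get 12.928848 next round, worth 0.41 × 12.928848 = 5.30082768 now. The distributor offers 5.30082768 and keeps 40 − 5.30082768 = 34.69917232.
Round 1 (the studio proposes): the distributor can get 34.69917232 next round, worth 0.82 × 34.69917232 = 28.4533213024 now; the studio offers that and keeps 11.5466786976.

28.45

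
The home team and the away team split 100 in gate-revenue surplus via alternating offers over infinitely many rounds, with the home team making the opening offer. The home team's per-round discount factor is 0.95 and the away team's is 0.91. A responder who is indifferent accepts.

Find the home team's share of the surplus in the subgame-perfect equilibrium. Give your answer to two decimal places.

When the home team proposes, the away team accepts any offer worth at least 0.91 times what the away team would get by proposing next round; and vice versa.
This gives x = 100 − 0.91y and y = 100 − 0.95x, where x and y are each side's share when it proposes.
Hence (1 − 0.91·0.95)x = 100(1 − 0.91), i.e. 0.1355·x = 9.
x ≈ 66.4207; the away team's share is 100 − x ≈ 33.5793.

66.42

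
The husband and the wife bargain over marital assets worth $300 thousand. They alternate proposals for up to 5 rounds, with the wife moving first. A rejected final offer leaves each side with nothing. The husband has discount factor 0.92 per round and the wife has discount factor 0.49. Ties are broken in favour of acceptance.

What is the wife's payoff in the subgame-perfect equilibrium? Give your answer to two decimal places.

Solve by backward induction from round 5.
Round 5 (the wife proposes): the husband will accept anything ≥ 0, so the wife offers 0 and keeps 300.
Round 4 (the husband proposes): the wife can get 300 next round, worth 0.49 × 300 = 147 now, so the husband offers 147, keeping 153.
Round 3 (the wife proposes): the husband can get 153 next round, worth 0.92 × 153 = 140.76 now, so the wife offers 140.76, keeping 159.24.
Round 2 (the husband proposes): the wife can get 159.24 next round, worth 0.49 × 159.24 = 78.0276 now; the husband offers that and keeps 221.9724.
Round 1 (the wife proposes): the husband can get 221.9724 next round, worth 0.92 × 221.9724 = 204.214608 now. The wife offers 204.214608 and keeps 300 − 204.214608 = 95.785392.

95.79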